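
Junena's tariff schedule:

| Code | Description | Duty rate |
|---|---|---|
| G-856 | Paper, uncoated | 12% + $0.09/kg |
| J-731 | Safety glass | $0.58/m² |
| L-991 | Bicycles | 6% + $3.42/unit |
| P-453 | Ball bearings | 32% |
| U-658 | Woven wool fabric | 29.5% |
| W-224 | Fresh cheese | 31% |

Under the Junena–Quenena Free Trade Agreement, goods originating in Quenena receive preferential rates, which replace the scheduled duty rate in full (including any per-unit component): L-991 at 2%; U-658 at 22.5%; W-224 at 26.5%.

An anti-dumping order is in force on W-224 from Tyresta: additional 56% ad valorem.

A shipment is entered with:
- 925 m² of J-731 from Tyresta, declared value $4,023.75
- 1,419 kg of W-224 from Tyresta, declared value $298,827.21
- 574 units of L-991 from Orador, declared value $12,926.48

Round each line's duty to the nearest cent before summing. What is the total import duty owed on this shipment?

$263,254.84

Line 1 (J-731, Tyresta, 925 m², $4,023.75):
Base rate for J-731 is $0.58/m².
Duty = 925 × $0.58 = $536.50.
Line 2 (W-224, Tyresta, 1,419 kg, $298,827.21):
Base rate for W-224 is 31%.
W-224 has an FTA preferential rate, but origin Tyresta is not Quenena; base rate stands.
Additional duty on W-224 from Tyresta: +56%. Applied ad valorem rate: 31% + 56% = 87%.
Duty = $298,827.21 × 87% = $259,979.67.
Line 3 (L-991, Orador, 574 units, $12,926.48):
Base rate for L-991 is 6% + $3.42/unit.
L-991 has an FTA preferential rate, but origin Orador is not Quenena; base rate stands.
Duty = $12,926.48 × 6% + 574 × $3.42 = $2,738.67.
Total = $536.50 + $259,979.67 + $2,738.67 = $263,254.84.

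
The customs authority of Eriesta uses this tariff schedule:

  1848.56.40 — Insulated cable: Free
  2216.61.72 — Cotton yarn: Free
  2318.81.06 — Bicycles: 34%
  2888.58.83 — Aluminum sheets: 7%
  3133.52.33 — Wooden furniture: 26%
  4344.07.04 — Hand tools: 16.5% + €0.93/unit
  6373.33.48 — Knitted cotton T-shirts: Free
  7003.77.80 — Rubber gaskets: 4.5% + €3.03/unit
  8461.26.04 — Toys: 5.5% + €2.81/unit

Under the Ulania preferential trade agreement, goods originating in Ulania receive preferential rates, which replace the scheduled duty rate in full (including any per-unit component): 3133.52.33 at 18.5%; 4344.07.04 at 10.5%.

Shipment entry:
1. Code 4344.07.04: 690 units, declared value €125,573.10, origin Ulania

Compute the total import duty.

€13,185.18

Line 1 (4344.07.04, Ulania, 690 units, €125,573.10):
Base rate for 4344.07.04 is 16.5% + €0.93/unit.
Origin Ulania qualifies under the Eriesta–Ulania agreement and 4344.07.04 is covered: preferential rate 10.5% applies instead.
Duty = €125,573.10 × 10.5% = €13,185.18.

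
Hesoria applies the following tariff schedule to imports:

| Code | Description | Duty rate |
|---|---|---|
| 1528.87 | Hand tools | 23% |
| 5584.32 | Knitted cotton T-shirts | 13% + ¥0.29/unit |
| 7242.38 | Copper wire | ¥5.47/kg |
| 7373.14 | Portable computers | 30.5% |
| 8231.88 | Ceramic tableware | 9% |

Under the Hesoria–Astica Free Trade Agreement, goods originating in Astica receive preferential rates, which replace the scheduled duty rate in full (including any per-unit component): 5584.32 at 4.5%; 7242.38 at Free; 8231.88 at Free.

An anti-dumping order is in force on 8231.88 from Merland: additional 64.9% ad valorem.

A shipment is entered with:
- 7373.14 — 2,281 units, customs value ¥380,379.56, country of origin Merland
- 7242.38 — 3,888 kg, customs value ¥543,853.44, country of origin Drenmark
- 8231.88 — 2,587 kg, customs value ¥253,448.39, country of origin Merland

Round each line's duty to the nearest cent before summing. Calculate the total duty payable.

Line 1 (7373.14, Merland, 2,281 units, ¥380,379.56):
Base rate for 7373.14 is 30.5%.
Duty = ¥380,379.56 × 30.5% = ¥116,015.77.
Line 2 (7242.38, Drenmark, 3,888 kg, ¥543,853.44):
Base rate for 7242.38 is ¥5.47/kg.
7242.38 has an FTA preferential rate, but origin Drenmark is not Astica; base rate stands.
Duty = 3,888 × ¥5.47 = ¥21,267.36.
Line 3 (8231.88, Merland, 2,587 kg, ¥253,448.39):
Base rate for 8231.88 is 9%.
8231.88 has an FTA preferential rate, but origin Merland is not Astica; base rate stands.
Additional duty on 8231.88 from Merland: +64.9%. Applied ad valorem rate: 9% + 64.9% = 73.9%.
Duty = ¥253,448.39 × 73.9% = ¥187,298.36.
Total = ¥116,015.77 + ¥21,267.36 + ¥187,298.36 = ¥324,581.49.

¥324,581.49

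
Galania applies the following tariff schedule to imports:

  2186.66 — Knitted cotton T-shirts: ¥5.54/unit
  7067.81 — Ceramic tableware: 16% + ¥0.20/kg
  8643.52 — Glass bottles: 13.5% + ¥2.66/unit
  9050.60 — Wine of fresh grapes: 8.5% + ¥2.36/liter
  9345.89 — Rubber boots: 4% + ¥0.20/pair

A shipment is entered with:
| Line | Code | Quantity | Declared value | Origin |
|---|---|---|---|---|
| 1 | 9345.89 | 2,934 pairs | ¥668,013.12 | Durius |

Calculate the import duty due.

¥27,307.32

Line 1 (9345.89, Durius, 2,934 pairs, ¥668,013.12):
Base rate for 9345.89 is 4% + ¥0.20/pair.
Duty = ¥668,013.12 × 4% + 2,934 × ¥0.20 = ¥27,307.32.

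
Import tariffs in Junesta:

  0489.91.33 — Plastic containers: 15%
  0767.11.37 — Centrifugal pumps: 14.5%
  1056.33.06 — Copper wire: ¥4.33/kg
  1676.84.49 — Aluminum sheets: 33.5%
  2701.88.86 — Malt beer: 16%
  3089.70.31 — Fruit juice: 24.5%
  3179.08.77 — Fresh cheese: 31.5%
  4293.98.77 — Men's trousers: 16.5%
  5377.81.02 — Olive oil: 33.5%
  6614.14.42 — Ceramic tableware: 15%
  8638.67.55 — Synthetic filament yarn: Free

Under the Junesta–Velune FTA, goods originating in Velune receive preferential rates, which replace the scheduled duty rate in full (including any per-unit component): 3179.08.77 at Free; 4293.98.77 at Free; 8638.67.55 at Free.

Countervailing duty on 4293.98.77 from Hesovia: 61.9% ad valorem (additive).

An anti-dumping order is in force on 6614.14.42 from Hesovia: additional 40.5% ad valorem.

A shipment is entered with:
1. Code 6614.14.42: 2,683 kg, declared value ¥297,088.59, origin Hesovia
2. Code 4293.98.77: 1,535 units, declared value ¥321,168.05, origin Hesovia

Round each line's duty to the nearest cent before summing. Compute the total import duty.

¥416,679.92

Line 1 (6614.14.42, Hesovia, 2,683 kg, ¥297,088.59):
Base rate for 6614.14.42 is 15%.
Additional duty on 6614.14.42 from Hesovia: +40.5%. Applied ad valorem rate: 15% + 40.5% = 55.5%.
Duty = ¥297,088.59 × 55.5% = ¥164,884.17.
Line 2 (4293.98.77, Hesovia, 1,535 units, ¥321,168.05):
Base rate for 4293.98.77 is 16.5%.
4293.98.77 has an FTA preferential rate, but origin Hesovia is not Velune; base rate stands.
Additional duty on 4293.98.77 from Hesovia: +61.9%. Applied ad valorem rate: 16.5% + 61.9% = 78.4%.
Duty = ¥321,168.05 × 78.4% = ¥251,795.75.
Total = ¥164,884.17 + ¥251,795.75 = ¥416,679.92.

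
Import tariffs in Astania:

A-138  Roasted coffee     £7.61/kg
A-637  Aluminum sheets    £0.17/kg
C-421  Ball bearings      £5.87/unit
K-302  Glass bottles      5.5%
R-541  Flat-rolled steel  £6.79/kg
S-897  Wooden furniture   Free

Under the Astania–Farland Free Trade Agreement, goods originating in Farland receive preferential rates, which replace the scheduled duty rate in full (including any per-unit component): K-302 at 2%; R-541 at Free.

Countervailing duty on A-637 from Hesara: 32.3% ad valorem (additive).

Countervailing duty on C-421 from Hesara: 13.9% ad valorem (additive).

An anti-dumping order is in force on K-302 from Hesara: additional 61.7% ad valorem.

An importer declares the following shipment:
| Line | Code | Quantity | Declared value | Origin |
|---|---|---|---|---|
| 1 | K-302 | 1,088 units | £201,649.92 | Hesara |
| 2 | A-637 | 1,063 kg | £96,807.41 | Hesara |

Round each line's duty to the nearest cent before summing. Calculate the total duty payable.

Line 1 (K-302, Hesara, 1,088 units, £201,649.92):
Base rate for K-302 is 5.5%.
K-302 has an FTA preferential rate, but origin Hesara is not Farland; base rate stands.
Additional duty on K-302 from Hesara: +61.7%. Applied ad valorem rate: 5.5% + 61.7% = 67.2%.
Duty = £201,649.92 × 67.2% = £135,508.75.
Line 2 (A-637, Hesara, 1,063 kg, £96,807.41):
Base rate for A-637 is £0.17/kg.
Additional duty on A-637 from Hesara: +32.3% ad valorem. Applied ad valorem rate = 32.3%.
Duty = £96,807.41 × 32.3% + 1,063 × £0.17 = £31,449.50.
Total = £135,508.75 + £31,449.50 = £166,958.25.

£166,958.25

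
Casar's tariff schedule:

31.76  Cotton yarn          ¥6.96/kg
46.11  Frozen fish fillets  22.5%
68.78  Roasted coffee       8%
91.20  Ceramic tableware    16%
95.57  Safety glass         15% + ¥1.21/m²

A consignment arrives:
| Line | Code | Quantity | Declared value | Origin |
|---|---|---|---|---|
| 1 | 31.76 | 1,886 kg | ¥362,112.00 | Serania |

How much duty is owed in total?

¥13,126.56

Line 1 (31.76, Serania, 1,886 kg, ¥362,112.00):
Base rate for 31.76 is ¥6.96/kg.
Duty = 1,886 × ¥6.96 = ¥13,126.56.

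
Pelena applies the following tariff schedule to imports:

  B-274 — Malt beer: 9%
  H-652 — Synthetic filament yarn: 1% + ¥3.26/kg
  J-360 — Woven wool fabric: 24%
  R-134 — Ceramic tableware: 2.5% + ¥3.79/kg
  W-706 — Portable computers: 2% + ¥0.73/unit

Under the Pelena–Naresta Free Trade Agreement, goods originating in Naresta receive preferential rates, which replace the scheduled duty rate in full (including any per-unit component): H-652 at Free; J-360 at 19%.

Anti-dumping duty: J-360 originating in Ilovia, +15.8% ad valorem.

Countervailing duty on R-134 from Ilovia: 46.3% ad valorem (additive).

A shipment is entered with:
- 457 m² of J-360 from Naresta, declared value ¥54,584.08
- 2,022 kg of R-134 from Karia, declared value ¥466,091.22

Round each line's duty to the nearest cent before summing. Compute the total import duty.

¥29,686.64

Line 1 (J-360, Naresta, 457 m², ¥54,584.08):
Base rate for J-360 is 24%.
Origin Naresta qualifies under the Pelena–Naresta agreement and J-360 is covered: preferential rate 19% applies instead.
The additional-duty order on J-360 targets Ilovia, not Naresta; it does not apply.
Duty = ¥54,584.08 × 19% = ¥10,370.98.
Line 2 (R-134, Karia, 2,022 kg, ¥466,091.22):
Base rate for R-134 is 2.5% + ¥3.79/kg.
The additional-duty order on R-134 targets Ilovia, not Karia; it does not apply.
Duty = ¥466,091.22 × 2.5% + 2,022 × ¥3.79 = ¥19,315.66.
Total = ¥10,370.98 + ¥19,315.66 = ¥29,686.64.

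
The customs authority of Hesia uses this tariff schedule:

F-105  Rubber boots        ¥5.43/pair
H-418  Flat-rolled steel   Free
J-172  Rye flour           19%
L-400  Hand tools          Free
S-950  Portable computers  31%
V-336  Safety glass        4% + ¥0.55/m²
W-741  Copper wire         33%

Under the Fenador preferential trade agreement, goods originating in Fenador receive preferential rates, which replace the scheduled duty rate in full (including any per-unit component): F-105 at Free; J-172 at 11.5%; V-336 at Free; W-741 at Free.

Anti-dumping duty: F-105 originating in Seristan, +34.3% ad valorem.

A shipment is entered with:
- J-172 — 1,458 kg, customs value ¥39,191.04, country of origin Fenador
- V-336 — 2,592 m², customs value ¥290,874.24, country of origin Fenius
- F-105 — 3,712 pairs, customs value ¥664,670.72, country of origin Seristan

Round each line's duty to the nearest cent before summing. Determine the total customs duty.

Line 1 (J-172, Fenador, 1,458 kg, ¥39,191.04):
Base rate for J-172 is 19%.
Origin Fenador qualifies under the Hesia–Fenador agreement and J-172 is covered: preferential rate 11.5% applies instead.
Duty = ¥39,191.04 × 11.5% = ¥4,506.97.
Line 2 (V-336, Fenius, 2,592 m², ¥290,874.24):
Base rate for V-336 is 4% + ¥0.55/m².
V-336 has an FTA preferential rate, but origin Fenius is not Fenador; base rate stands.
Duty = ¥290,874.24 × 4% + 2,592 × ¥0.55 = ¥13,060.57.
Line 3 (F-105, Seristan, 3,712 pairs, ¥664,670.72):
Base rate for F-105 is ¥5.43/pair.
F-105 has an FTA preferential rate, but origin Seristan is not Fenador; base rate stands.
Additional duty on F-105 from Seristan: +34.3% ad valorem. Applied ad valorem rate = 34.3%.
Duty = ¥664,670.72 × 34.3% + 3,712 × ¥5.43 = ¥248,138.22.
Total = ¥4,506.97 + ¥13,060.57 + ¥248,138.22 = ¥265,705.76.

¥265,705.76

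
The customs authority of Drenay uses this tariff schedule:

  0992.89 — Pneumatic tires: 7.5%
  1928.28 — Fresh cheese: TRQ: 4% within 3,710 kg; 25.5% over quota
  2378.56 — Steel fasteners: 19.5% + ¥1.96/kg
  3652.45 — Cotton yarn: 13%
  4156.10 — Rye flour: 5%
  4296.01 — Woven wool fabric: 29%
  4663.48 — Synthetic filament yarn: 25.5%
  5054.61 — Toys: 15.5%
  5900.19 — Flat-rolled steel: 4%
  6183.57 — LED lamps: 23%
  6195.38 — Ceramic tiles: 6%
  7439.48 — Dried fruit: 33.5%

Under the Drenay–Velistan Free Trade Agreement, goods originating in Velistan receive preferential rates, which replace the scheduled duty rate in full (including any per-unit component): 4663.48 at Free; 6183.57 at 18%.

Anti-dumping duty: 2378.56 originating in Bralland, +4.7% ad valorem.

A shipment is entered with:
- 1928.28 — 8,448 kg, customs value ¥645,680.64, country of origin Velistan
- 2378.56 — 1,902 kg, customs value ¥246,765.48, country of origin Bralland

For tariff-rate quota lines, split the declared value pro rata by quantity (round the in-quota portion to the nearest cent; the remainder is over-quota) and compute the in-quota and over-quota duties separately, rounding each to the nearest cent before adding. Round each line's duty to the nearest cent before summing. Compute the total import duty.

¥167,129.34

Line 1 (1928.28, Velistan, 8,448 kg, ¥645,680.64):
Code 1928.28 is under a tariff-rate quota (threshold 3,710 kg). In-quota: 3,710 kg at 4%; over-quota: 4,738 kg at 25.5%.
Pro-rata value split: in-quota = ¥645,680.64 × 3,710/8,448 = ¥283,555.30; over-quota = ¥645,680.64 − ¥283,555.30 = ¥362,125.34.
In-quota duty = ¥283,555.30 × 4% = ¥11,342.21. Over-quota duty = ¥362,125.34 × 25.5% = ¥92,341.96.
Line duty = ¥11,342.21 + ¥92,341.96 = ¥103,684.17.
Line 2 (2378.56, Bralland, 1,902 kg, ¥246,765.48):
Base rate for 2378.56 is 19.5% + ¥1.96/kg.
Additional duty on 2378.56 from Bralland: +4.7%. Applied ad valorem rate: 19.5% + 4.7% = 24.2%.
Duty = ¥246,765.48 × 24.2% + 1,902 × ¥1.96 = ¥63,445.17.
Total = ¥103,684.17 + ¥63,445.17 = ¥167,129.34.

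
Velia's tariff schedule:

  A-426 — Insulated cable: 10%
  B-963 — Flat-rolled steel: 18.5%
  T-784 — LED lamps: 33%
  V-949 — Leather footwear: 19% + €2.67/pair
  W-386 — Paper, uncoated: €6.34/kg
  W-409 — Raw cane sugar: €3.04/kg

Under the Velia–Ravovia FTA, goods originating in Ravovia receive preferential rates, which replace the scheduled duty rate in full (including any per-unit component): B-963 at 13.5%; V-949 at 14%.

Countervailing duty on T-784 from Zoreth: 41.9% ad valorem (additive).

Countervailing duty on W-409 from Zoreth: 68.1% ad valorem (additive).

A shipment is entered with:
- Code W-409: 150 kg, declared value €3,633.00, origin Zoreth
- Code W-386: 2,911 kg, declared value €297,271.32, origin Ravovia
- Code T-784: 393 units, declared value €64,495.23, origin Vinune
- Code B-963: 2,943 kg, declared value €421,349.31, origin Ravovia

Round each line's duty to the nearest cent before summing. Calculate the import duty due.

Line 1 (W-409, Zoreth, 150 kg, €3,633.00):
Base rate for W-409 is €3.04/kg.
Additional duty on W-409 from Zoreth: +68.1% ad valorem. Applied ad valorem rate = 68.1%.
Duty = €3,633.00 × 68.1% + 150 × €3.04 = €2,930.07.
Line 2 (W-386, Ravovia, 2,911 kg, €297,271.32):
Base rate for W-386 is €6.34/kg.
Origin Ravovia is the FTA partner but W-386 is not on the preference list; base rate stands.
Duty = 2,911 × €6.34 = €18,455.74.
Line 3 (T-784, Vinune, 393 units, €64,495.23):
Base rate for T-784 is 33%.
The additional-duty order on T-784 targets Zoreth, not Vinune; it does not apply.
Duty = €64,495.23 × 33% = €21,283.43.
Line 4 (B-963, Ravovia, 2,943 kg, €421,349.31):
Base rate for B-963 is 18.5%.
Origin Ravovia qualifies under the Velia–Ravovia agreement and B-963 is covered: preferential rate 13.5% applies instead.
Duty = €421,349.31 × 13.5% = €56,882.16.
Total = €2,930.07 + €18,455.74 + €21,283.43 + €56,882.16 = €99,551.40.

€99,551.40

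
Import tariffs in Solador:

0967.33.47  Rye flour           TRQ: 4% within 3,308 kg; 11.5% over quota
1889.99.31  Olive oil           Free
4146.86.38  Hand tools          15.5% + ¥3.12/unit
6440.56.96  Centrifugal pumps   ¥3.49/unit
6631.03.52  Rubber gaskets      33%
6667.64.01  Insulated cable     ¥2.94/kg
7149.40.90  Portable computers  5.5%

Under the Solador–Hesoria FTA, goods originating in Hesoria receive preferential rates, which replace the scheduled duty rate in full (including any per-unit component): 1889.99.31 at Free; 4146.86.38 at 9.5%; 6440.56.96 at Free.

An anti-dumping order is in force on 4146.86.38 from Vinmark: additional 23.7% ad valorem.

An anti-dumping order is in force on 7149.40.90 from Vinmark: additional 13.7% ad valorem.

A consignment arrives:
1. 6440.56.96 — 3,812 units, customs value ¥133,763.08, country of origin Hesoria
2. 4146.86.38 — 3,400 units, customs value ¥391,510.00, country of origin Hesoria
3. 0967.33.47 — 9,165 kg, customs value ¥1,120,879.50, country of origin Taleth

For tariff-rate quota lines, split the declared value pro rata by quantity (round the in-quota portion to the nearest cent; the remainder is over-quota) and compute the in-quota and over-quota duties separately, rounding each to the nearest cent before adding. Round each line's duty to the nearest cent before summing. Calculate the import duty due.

Line 1 (6440.56.96, Hesoria, 3,812 units, ¥133,763.08):
Base rate for 6440.56.96 is ¥3.49/unit.
Origin Hesoria qualifies under the Solador–Hesoria agreement and 6440.56.96 is covered: preferential rate Free applies instead.
Duty = ¥133,763.08 × 0% = ¥0.00.
Line 2 (4146.86.38, Hesoria, 3,400 units, ¥391,510.00):
Base rate for 4146.86.38 is 15.5% + ¥3.12/unit.
Origin Hesoria qualifies under the Solador–Hesoria agreement and 4146.86.38 is covered: preferential rate 9.5% applies instead.
The additional-duty order on 4146.86.38 targets Vinmark, not Hesoria; it does not apply.
Duty = ¥391,510.00 × 9.5% = ¥37,193.45.
Line 3 (0967.33.47, Taleth, 9,165 kg, ¥1,120,879.50):
Code 0967.33.47 is under a tariff-rate quota (threshold 3,308 kg). In-quota: 3,308 kg at 4%; over-quota: 5,857 kg at 11.5%.
Pro-rata value split: in-quota = ¥1,120,879.50 × 3,308/9,165 = ¥404,568.40; over-quota = ¥1,120,879.50 − ¥404,568.40 = ¥716,311.10.
In-quota duty = ¥404,568.40 × 4% = ¥16,182.74. Over-quota duty = ¥716,311.10 × 11.5% = ¥82,375.78.
Line duty = ¥16,182.74 + ¥82,375.78 = ¥98,558.52.
Total = ¥0.00 + ¥37,193.45 + ¥98,558.52 = ¥135,751.97.

¥135,751.97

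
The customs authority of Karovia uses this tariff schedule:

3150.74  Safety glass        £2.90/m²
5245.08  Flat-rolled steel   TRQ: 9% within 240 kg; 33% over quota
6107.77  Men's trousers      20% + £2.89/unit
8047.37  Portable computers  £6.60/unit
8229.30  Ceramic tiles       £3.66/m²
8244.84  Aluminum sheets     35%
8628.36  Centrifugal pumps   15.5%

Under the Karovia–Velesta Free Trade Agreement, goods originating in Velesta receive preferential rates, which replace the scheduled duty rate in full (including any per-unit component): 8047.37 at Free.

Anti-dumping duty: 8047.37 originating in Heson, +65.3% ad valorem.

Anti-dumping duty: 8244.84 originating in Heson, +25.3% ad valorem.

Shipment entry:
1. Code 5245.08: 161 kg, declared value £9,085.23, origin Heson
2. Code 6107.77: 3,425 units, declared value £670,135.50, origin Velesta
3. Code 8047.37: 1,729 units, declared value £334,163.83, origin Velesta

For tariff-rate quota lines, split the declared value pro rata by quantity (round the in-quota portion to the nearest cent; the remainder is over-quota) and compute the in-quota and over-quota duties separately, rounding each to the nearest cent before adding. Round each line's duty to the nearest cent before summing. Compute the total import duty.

£144,743.02

Line 1 (5245.08, Heson, 161 kg, £9,085.23):
Code 5245.08 is under a tariff-rate quota (threshold 240 kg). Quantity 161 kg is within the quota, so the in-quota rate 9% applies to the full value.
Duty = £9,085.23 × 9% = £817.67.
Line 2 (6107.77, Velesta, 3,425 units, £670,135.50):
Base rate for 6107.77 is 20% + £2.89/unit.
Origin Velesta is the FTA partner but 6107.77 is not on the preference list; base rate stands.
Duty = £670,135.50 × 20% + 3,425 × £2.89 = £143,925.35.
Line 3 (8047.37, Velesta, 1,729 units, £334,163.83):
Base rate for 8047.37 is £6.60/unit.
Origin Velesta qualifies under the Karovia–Velesta agreement and 8047.37 is covered: preferential rate Free applies instead.
The additional-duty order on 8047.37 targets Heson, not Velesta; it does not apply.
Duty = £334,163.83 × 0% = £0.00.
Total = £817.67 + £143,925.35 + £0.00 = £144,743.02.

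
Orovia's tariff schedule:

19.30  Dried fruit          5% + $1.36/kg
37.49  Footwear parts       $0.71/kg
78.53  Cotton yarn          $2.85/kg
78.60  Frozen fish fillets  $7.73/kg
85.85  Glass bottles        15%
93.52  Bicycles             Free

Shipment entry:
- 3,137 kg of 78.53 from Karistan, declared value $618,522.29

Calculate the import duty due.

$8,940.45

Line 1 (78.53, Karistan, 3,137 kg, $618,522.29):
Base rate for 78.53 is $2.85/kg.
Duty = 3,137 × $2.85 = $8,940.45.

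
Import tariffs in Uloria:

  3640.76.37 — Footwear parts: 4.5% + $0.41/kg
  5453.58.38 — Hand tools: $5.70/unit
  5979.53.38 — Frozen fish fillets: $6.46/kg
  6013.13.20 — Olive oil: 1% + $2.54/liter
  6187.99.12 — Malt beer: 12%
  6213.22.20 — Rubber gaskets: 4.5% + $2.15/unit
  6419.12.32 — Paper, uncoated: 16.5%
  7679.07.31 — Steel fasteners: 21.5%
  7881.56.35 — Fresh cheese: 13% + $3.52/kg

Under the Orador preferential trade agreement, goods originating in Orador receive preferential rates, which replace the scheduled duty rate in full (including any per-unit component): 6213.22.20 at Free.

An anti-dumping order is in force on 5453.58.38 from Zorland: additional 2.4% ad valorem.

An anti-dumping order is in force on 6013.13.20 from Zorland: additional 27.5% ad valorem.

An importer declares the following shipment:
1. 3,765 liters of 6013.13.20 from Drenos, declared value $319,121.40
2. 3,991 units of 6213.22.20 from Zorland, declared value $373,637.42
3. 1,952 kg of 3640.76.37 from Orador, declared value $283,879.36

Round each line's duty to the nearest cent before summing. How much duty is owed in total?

$51,723.53

Line 1 (6013.13.20, Drenos, 3,765 liters, $319,121.40):
Base rate for 6013.13.20 is 1% + $2.54/liter.
The additional-duty order on 6013.13.20 targets Zorland, not Drenos; it does not apply.
Duty = $319,121.40 × 1% + 3,765 × $2.54 = $12,754.31.
Line 2 (6213.22.20, Zorland, 3,991 units, $373,637.42):
Base rate for 6213.22.20 is 4.5% + $2.15/unit.
6213.22.20 has an FTA preferential rate, but origin Zorland is not Orador; base rate stands.
Duty = $373,637.42 × 4.5% + 3,991 × $2.15 = $25,394.33.
Line 3 (3640.76.37, Orador, 1,952 kg, $283,879.36):
Base rate for 3640.76.37 is 4.5% + $0.41/kg.
Origin Orador is the FTA partner but 3640.76.37 is not on the preference list; base rate stands.
Duty = $283,879.36 × 4.5% + 1,952 × $0.41 = $13,574.89.
Total = $12,754.31 + $25,394.33 + $13,574.89 = $51,723.53.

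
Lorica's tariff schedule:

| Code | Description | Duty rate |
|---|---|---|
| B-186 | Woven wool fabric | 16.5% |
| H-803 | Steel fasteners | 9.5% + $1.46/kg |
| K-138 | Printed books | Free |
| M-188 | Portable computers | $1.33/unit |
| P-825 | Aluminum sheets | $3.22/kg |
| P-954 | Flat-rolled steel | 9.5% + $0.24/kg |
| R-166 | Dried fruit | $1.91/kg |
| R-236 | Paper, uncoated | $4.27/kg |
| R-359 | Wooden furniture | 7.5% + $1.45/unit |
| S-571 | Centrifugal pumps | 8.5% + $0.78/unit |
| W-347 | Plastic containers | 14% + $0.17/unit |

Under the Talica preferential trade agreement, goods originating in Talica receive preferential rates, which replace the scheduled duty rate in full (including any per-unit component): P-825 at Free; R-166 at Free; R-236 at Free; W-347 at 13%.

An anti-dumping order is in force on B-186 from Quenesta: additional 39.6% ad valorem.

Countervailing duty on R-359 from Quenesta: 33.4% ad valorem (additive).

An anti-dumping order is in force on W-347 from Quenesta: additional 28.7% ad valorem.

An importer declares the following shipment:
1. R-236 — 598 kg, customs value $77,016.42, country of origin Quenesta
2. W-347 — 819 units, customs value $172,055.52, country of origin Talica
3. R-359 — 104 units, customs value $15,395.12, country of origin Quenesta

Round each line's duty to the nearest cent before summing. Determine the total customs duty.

$31,368.08

Line 1 (R-236, Quenesta, 598 kg, $77,016.42):
Base rate for R-236 is $4.27/kg.
R-236 has an FTA preferential rate, but origin Quenesta is not Talica; base rate stands.
Duty = 598 × $4.27 = $2,553.46.
Line 2 (W-347, Talica, 819 units, $172,055.52):
Base rate for W-347 is 14% + $0.17/unit.
Origin Talica qualifies under the Lorica–Talica agreement and W-347 is covered: preferential rate 13% applies instead.
The additional-duty order on W-347 targets Quenesta, not Talica; it does not apply.
Duty = $172,055.52 × 13% = $22,367.22.
Line 3 (R-359, Quenesta, 104 units, $15,395.12):
Base rate for R-359 is 7.5% + $1.45/unit.
Additional duty on R-359 from Quenesta: +33.4%. Applied ad valorem rate: 7.5% + 33.4% = 40.9%.
Duty = $15,395.12 × 40.9% + 104 × $1.45 = $6,447.40.
Total = $2,553.46 + $22,367.22 + $6,447.40 = $31,368.08.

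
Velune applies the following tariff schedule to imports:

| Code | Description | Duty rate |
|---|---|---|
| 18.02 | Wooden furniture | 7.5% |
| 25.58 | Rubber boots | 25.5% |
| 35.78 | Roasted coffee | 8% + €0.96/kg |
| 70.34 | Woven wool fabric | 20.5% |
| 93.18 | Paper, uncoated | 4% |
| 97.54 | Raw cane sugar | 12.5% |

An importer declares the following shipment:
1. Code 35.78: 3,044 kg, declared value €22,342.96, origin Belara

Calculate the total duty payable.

€4,709.68

Line 1 (35.78, Belara, 3,044 kg, €22,342.96):
Base rate for 35.78 is 8% + €0.96/kg.
Duty = €22,342.96 × 8% + 3,044 × €0.96 = €4,709.68.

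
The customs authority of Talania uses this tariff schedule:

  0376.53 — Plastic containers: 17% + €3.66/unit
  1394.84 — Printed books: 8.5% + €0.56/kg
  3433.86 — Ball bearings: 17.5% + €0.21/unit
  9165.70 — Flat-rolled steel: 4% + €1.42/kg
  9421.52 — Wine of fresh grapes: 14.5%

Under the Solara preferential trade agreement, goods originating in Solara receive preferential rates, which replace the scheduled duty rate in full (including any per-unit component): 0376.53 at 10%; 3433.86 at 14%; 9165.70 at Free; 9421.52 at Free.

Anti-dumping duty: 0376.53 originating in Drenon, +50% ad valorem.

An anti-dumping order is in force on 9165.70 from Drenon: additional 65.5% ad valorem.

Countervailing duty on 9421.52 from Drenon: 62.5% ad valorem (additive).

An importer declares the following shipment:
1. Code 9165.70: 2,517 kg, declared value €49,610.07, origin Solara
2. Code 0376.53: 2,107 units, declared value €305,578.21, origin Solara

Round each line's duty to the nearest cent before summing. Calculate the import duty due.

Line 1 (9165.70, Solara, 2,517 kg, €49,610.07):
Base rate for 9165.70 is 4% + €1.42/kg.
Origin Solara qualifies under the Talania–Solara agreement and 9165.70 is covered: preferential rate Free applies instead.
The additional-duty order on 9165.70 targets Drenon, not Solara; it does not apply.
Duty = €49,610.07 × 0% = €0.00.
Line 2 (0376.53, Solara, 2,107 units, €305,578.21):
Base rate for 0376.53 is 17% + €3.66/unit.
Origin Solara qualifies under the Talania–Solara agreement and 0376.53 is covered: preferential rate 10% applies instead.
The additional-duty order on 0376.53 targets Drenon, not Solara; it does not apply.
Duty = €305,578.21 × 10% = €30,557.82.
Total = €0.00 + €30,557.82 = €30,557.82.

€30,557.82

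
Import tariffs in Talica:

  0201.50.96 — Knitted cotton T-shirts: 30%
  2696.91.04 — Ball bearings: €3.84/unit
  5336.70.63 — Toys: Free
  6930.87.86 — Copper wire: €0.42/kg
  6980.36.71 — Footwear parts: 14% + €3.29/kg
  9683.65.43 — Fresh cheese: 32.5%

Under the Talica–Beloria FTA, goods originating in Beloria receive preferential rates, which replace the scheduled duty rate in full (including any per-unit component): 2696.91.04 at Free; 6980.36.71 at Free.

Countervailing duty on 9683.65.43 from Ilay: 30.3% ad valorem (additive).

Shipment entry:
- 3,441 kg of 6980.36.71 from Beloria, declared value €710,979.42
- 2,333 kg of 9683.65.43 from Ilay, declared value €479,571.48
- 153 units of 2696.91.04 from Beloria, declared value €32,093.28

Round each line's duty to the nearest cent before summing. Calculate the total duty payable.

Line 1 (6980.36.71, Beloria, 3,441 kg, €710,979.42):
Base rate for 6980.36.71 is 14% + €3.29/kg.
Origin Beloria qualifies under the Talica–Beloria agreement and 6980.36.71 is covered: preferential rate Free applies instead.
Duty = €710,979.42 × 0% = €0.00.
Line 2 (9683.65.43, Ilay, 2,333 kg, €479,571.48):
Base rate for 9683.65.43 is 32.5%.
Additional duty on 9683.65.43 from Ilay: +30.3%. Applied ad valorem rate: 32.5% + 30.3% = 62.8%.
Duty = €479,571.48 × 62.8% = €301,170.89.
Line 3 (2696.91.04, Beloria, 153 units, €32,093.28):
Base rate for 2696.91.04 is €3.84/unit.
Origin Beloria qualifies under the Talica–Beloria agreement and 2696.91.04 is covered: preferential rate Free applies instead.
Duty = €32,093.28 × 0% = €0.00.
Total = €0.00 + €301,170.89 + €0.00 = €301,170.89.

€301,170.89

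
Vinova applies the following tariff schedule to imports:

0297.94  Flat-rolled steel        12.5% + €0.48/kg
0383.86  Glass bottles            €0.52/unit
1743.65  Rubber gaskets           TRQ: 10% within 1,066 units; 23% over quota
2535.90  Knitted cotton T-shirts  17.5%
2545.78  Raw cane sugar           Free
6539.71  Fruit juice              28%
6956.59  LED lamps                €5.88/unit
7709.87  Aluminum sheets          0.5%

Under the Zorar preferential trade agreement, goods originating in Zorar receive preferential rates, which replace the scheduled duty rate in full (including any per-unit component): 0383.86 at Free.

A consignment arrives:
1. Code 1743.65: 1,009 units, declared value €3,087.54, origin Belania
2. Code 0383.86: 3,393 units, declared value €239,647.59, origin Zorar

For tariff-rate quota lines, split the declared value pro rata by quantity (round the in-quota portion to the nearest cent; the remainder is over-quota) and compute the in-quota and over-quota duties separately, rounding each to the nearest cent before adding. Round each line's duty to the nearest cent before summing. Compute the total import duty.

€308.75

Line 1 (1743.65, Belania, 1,009 units, €3,087.54):
Code 1743.65 is under a tariff-rate quota (threshold 1,066 units). Quantity 1,009 units is within the quota, so the in-quota rate 10% applies to the full value.
Duty = €3,087.54 × 10% = €308.75.
Line 2 (0383.86, Zorar, 3,393 units, €239,647.59):
Base rate for 0383.86 is €0.52/unit.
Origin Zorar qualifies under the Vinova–Zorar agreement and 0383.86 is covered: preferential rate Free applies instead.
Duty = €239,647.59 × 0% = €0.00.
Total = €308.75 + €0.00 = €308.75.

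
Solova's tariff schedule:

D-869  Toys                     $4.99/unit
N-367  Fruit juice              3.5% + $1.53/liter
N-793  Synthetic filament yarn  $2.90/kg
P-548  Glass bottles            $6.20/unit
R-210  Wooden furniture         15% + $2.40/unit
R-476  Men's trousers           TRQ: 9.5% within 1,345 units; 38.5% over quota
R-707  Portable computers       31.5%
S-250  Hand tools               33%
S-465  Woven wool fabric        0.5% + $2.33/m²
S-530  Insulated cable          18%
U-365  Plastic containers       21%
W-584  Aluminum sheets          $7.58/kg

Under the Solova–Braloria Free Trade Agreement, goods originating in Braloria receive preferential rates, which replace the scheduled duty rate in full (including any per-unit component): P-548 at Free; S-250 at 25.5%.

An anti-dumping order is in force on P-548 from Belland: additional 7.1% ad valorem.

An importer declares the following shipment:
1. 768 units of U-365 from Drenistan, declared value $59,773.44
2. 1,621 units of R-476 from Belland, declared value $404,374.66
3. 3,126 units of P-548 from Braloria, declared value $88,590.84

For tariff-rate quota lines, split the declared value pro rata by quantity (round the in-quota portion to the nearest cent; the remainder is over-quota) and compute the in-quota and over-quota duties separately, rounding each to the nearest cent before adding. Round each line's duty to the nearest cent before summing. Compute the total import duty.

$70,934.79

Line 1 (U-365, Drenistan, 768 units, $59,773.44):
Base rate for U-365 is 21%.
Duty = $59,773.44 × 21% = $12,552.42.
Line 2 (R-476, Belland, 1,621 units, $404,374.66):
Code R-476 is under a tariff-rate quota (threshold 1,345 units). In-quota: 1,345 units at 9.5%; over-quota: 276 units at 38.5%.
Pro-rata value split: in-quota = $404,374.66 × 1,345/1,621 = $335,523.70; over-quota = $404,374.66 − $335,523.70 = $68,850.96.
In-quota duty = $335,523.70 × 9.5% = $31,874.75. Over-quota duty = $68,850.96 × 38.5% = $26,507.62.
Line duty = $31,874.75 + $26,507.62 = $58,382.37.
Line 3 (P-548, Braloria, 3,126 units, $88,590.84):
Base rate for P-548 is $6.20/unit.
Origin Braloria qualifies under the Solova–Braloria agreement and P-548 is covered: preferential rate Free applies instead.
The additional-duty order on P-548 targets Belland, not Braloria; it does not apply.
Duty = $88,590.84 × 0% = $0.00.
Total = $12,552.42 + $58,382.37 + $0.00 = $70,934.79.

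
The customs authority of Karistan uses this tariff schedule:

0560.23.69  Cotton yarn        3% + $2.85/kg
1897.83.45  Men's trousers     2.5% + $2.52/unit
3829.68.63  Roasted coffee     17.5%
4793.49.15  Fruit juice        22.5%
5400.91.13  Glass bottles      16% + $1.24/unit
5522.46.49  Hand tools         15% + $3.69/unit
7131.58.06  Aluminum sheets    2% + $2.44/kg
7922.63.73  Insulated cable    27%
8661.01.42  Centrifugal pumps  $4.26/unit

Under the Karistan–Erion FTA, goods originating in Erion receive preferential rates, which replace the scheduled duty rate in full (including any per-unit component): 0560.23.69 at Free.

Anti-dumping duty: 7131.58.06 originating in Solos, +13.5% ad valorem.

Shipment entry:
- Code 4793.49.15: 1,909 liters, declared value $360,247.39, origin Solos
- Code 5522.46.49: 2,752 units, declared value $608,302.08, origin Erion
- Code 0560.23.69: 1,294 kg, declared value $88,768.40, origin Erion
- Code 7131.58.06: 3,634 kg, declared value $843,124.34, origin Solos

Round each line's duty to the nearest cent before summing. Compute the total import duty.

$322,007.08

Line 1 (4793.49.15, Solos, 1,909 liters, $360,247.39):
Base rate for 4793.49.15 is 22.5%.
Duty = $360,247.39 × 22.5% = $81,055.66.
Line 2 (5522.46.49, Erion, 2,752 units, $608,302.08):
Base rate for 5522.46.49 is 15% + $3.69/unit.
Origin Erion is the FTA partner but 5522.46.49 is not on the preference list; base rate stands.
Duty = $608,302.08 × 15% + 2,752 × $3.69 = $101,400.19.
Line 3 (0560.23.69, Erion, 1,294 kg, $88,768.40):
Base rate for 0560.23.69 is 3% + $2.85/kg.
Origin Erion qualifies under the Karistan–Erion agreement and 0560.23.69 is covered: preferential rate Free applies instead.
Duty = $88,768.40 × 0% = $0.00.
Line 4 (7131.58.06, Solos, 3,634 kg, $843,124.34):
Base rate for 7131.58.06 is 2% + $2.44/kg.
Additional duty on 7131.58.06 from Solos: +13.5%. Applied ad valorem rate: 2% + 13.5% = 15.5%.
Duty = $843,124.34 × 15.5% + 3,634 × $2.44 = $139,551.23.
Total = $81,055.66 + $101,400.19 + $0.00 + $139,551.23 = $322,007.08.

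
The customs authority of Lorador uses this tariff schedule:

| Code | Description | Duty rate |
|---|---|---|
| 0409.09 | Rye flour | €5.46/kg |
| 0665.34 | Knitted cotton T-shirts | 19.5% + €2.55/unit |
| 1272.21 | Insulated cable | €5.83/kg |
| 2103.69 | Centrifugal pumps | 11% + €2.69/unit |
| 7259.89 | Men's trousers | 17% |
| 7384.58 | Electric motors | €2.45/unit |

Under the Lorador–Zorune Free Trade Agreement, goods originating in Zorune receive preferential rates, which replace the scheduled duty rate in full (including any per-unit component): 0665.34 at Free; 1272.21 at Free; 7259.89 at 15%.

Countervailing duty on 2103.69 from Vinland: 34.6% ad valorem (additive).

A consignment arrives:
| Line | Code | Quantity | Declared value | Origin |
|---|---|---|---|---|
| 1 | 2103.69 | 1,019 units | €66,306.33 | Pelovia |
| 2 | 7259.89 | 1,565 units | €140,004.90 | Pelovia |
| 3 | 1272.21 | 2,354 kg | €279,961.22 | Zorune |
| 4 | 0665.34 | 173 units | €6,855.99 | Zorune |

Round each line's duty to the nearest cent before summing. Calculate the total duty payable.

€33,835.64

Line 1 (2103.69, Pelovia, 1,019 units, €66,306.33):
Base rate for 2103.69 is 11% + €2.69/unit.
The additional-duty order on 2103.69 targets Vinland, not Pelovia; it does not apply.
Duty = €66,306.33 × 11% + 1,019 × €2.69 = €10,034.81.
Line 2 (7259.89, Pelovia, 1,565 units, €140,004.90):
Base rate for 7259.89 is 17%.
7259.89 has an FTA preferential rate, but origin Pelovia is not Zorune; base rate stands.
Duty = €140,004.90 × 17% = €23,800.83.
Line 3 (1272.21, Zorune, 2,354 kg, €279,961.22):
Base rate for 1272.21 is €5.83/kg.
Origin Zorune qualifies under the Lorador–Zorune agreement and 1272.21 is covered: preferential rate Free applies instead.
Duty = €279,961.22 × 0% = €0.00.
Line 4 (0665.34, Zorune, 173 units, €6,855.99):
Base rate for 0665.34 is 19.5% + €2.55/unit.
Origin Zorune qualifies under the Lorador–Zorune agreement and 0665.34 is covered: preferential rate Free applies instead.
Duty = €6,855.99 × 0% = €0.00.
Total = €10,034.81 + €23,800.83 + €0.00 + €0.00 = €33,835.64.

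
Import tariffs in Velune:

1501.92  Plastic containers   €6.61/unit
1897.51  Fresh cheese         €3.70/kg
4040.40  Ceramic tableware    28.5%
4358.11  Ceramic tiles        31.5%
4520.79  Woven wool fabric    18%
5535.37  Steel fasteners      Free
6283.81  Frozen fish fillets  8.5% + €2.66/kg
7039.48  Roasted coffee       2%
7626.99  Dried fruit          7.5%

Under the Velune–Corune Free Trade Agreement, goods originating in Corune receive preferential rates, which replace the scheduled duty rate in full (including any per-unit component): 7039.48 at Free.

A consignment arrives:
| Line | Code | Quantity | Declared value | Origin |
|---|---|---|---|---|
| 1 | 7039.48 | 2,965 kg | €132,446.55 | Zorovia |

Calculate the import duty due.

€2,648.93

Line 1 (7039.48, Zorovia, 2,965 kg, €132,446.55):
Base rate for 7039.48 is 2%.
7039.48 has an FTA preferential rate, but origin Zorovia is not Corune; base rate stands.
Duty = €132,446.55 × 2% = €2,648.93.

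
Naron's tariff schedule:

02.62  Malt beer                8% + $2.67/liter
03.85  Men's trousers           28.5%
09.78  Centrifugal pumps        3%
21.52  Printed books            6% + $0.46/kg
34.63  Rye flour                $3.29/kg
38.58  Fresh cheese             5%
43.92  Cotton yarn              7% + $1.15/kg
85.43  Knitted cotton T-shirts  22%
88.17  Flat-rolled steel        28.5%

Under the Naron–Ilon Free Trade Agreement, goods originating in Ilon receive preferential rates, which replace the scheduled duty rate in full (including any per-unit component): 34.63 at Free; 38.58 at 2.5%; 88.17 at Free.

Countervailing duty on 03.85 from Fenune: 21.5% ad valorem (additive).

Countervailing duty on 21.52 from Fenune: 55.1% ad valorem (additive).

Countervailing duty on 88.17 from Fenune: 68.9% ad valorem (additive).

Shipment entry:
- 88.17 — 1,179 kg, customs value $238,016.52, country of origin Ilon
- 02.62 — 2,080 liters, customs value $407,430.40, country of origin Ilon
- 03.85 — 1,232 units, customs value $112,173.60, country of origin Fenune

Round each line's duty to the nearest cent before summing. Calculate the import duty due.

$94,234.83

Line 1 (88.17, Ilon, 1,179 kg, $238,016.52):
Base rate for 88.17 is 28.5%.
Origin Ilon qualifies under the Naron–Ilon agreement and 88.17 is covered: preferential rate Free applies instead.
The additional-duty order on 88.17 targets Fenune, not Ilon; it does not apply.
Duty = $238,016.52 × 0% = $0.00.
Line 2 (02.62, Ilon, 2,080 liters, $407,430.40):
Base rate for 02.62 is 8% + $2.67/liter.
Origin Ilon is the FTA partner but 02.62 is not on the preference list; base rate stands.
Duty = $407,430.40 × 8% + 2,080 × $2.67 = $38,148.03.
Line 3 (03.85, Fenune, 1,232 units, $112,173.60):
Base rate for 03.85 is 28.5%.
Additional duty on 03.85 from Fenune: +21.5%. Applied ad valorem rate: 28.5% + 21.5% = 50%.
Duty = $112,173.60 × 50% = $56,086.80.
Total = $0.00 + $38,148.03 + $56,086.80 = $94,234.83.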